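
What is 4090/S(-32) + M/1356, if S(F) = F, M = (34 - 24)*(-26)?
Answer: -694295/5424 ≈ -128.00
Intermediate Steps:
M = -260 (M = 10*(-26) = -260)
4090/S(-32) + M/1356 = 4090/(-32) - 260/1356 = 4090*(-1/32) - 260*1/1356 = -2045/16 - 65/339 = -694295/5424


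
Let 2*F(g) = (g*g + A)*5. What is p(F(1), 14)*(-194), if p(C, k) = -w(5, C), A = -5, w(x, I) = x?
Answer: 970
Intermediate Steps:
F(g) = -25/2 + 5*g²/2 (F(g) = ((g*g - 5)*5)/2 = ((g² - 5)*5)/2 = ((-5 + g²)*5)/2 = (-25 + 5*g²)/2 = -25/2 + 5*g²/2)
p(C, k) = -5 (p(C, k) = -1*5 = -5)
p(F(1), 14)*(-194) = -5*(-194) = 970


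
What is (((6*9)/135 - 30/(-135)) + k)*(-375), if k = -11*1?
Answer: 11675/3 ≈ 3891.7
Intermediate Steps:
k = -11
(((6*9)/135 - 30/(-135)) + k)*(-375) = (((6*9)/135 - 30/(-135)) - 11)*(-375) = ((54*(1/135) - 30*(-1/135)) - 11)*(-375) = ((2/5 + 2/9) - 11)*(-375) = (28/45 - 11)*(-375) = -467/45*(-375) = 11675/3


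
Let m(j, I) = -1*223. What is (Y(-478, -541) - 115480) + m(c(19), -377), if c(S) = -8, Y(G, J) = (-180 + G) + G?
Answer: -116839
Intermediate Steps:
Y(G, J) = -180 + 2*G
m(j, I) = -223
(Y(-478, -541) - 115480) + m(c(19), -377) = ((-180 + 2*(-478)) - 115480) - 223 = ((-180 - 956) - 115480) - 223 = (-1136 - 115480) - 223 = -116616 - 223 = -116839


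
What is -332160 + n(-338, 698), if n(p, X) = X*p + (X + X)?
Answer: -566688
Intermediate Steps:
n(p, X) = 2*X + X*p (n(p, X) = X*p + 2*X = 2*X + X*p)
-332160 + n(-338, 698) = -332160 + 698*(2 - 338) = -332160 + 698*(-336) = -332160 - 234528 = -566688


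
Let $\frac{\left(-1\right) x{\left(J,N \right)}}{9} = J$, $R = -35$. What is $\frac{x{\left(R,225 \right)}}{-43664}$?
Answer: $- \frac{315}{43664} \approx -0.0072142$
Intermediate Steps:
$x{\left(J,N \right)} = - 9 J$
$\frac{x{\left(R,225 \right)}}{-43664} = \frac{\left(-9\right) \left(-35\right)}{-43664} = 315 \left(- \frac{1}{43664}\right) = - \frac{315}{43664}$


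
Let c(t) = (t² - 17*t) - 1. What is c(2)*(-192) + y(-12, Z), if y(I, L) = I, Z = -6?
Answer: 5940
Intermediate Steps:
c(t) = -1 + t² - 17*t
c(2)*(-192) + y(-12, Z) = (-1 + 2² - 17*2)*(-192) - 12 = (-1 + 4 - 34)*(-192) - 12 = -31*(-192) - 12 = 5952 - 12 = 5940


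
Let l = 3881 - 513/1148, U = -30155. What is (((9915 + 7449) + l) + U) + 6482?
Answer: -2787857/1148 ≈ -2428.4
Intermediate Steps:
l = 4454875/1148 (l = 3881 - 513*1/1148 = 3881 - 513/1148 = 4454875/1148 ≈ 3880.6)
(((9915 + 7449) + l) + U) + 6482 = (((9915 + 7449) + 4454875/1148) - 30155) + 6482 = ((17364 + 4454875/1148) - 30155) + 6482 = (24388747/1148 - 30155) + 6482 = -10229193/1148 + 6482 = -2787857/1148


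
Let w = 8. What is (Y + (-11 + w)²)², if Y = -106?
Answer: 9409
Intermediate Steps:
(Y + (-11 + w)²)² = (-106 + (-11 + 8)²)² = (-106 + (-3)²)² = (-106 + 9)² = (-97)² = 9409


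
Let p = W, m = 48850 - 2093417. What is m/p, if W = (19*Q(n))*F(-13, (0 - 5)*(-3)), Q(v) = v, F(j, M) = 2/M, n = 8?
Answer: -30668505/304 ≈ -1.0088e+5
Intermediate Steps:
m = -2044567
W = 304/15 (W = (19*8)*(2/(((0 - 5)*(-3)))) = 152*(2/((-5*(-3)))) = 152*(2/15) = 304/15 ≈ 20.267)
p = 304/15 ≈ 20.267
m/p = -2044567/304/15 = -2044567*15/304 = -30668505/304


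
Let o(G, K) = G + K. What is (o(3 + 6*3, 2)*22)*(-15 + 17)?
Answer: 1012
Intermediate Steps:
(o(3 + 6*3, 2)*22)*(-15 + 17) = (((3 + 6*3) + 2)*22)*(-15 + 17) = (((3 + 18) + 2)*22)*2 = ((21 + 2)*22)*2 = (23*22)*2 = 506*2 = 1012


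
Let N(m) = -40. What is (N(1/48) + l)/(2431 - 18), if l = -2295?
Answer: -2335/2413 ≈ -0.96768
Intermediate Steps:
(N(1/48) + l)/(2431 - 18) = (-40 - 2295)/(2431 - 18) = -2335/2413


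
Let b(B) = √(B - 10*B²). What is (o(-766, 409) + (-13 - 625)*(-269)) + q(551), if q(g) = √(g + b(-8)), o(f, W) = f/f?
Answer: 171623 + √(551 + 18*I*√2) ≈ 1.7165e+5 + 0.54208*I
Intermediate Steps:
o(f, W) = 1
q(g) = √(g + 18*I*√2) (q(g) = √(g + √(-8*(1 - 10*(-8)))) = √(g + √(-8*(1 + 80))) = √(g + √(-8*81)) = √(g + √(-648)) = √(g + 18*I*√2))
(o(-766, 409) + (-13 - 625)*(-269)) + q(551) = (1 + (-13 - 625)*(-269)) + √(551 + 18*I*√2) = (1 - 638*(-269)) + √(551 + 18*I*√2) = (1 + 171622) + √(551 + 18*I*√2) = 171623 + √(551 + 18*I*√2)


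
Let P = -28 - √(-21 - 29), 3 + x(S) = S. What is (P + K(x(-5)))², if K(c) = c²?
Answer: 1246 - 360*I*√2 ≈ 1246.0 - 509.12*I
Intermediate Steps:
x(S) = -3 + S
P = -28 - 5*I*√2 (P = -28 - √(-50) = -28 - 5*I*√2 ≈ -28.0 - 7.0711*I)
(P + K(x(-5)))² = ((-28 - 5*I*√2) + (-3 - 5)²)² = ((-28 - 5*I*√2) + (-8)²)² = ((-28 - 5*I*√2) + 64)² = (36 - 5*I*√2)²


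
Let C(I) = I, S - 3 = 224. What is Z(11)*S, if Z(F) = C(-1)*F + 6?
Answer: -1135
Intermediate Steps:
S = 227 (S = 3 + 224 = 227)
Z(F) = 6 - F (Z(F) = -F + 6 = 6 - F)
Z(11)*S = (6 - 1*11)*227 = (6 - 11)*227 = -5*227 = -1135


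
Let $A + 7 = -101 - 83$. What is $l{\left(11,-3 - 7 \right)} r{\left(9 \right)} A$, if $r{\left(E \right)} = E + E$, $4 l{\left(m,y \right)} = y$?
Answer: $8595$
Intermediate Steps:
$A = -191$ ($A = -7 - 184 = -191$)
$l{\left(m,y \right)} = \frac{y}{4}$
$r{\left(E \right)} = 2 E$
$l{\left(11,-3 - 7 \right)} r{\left(9 \right)} A = \frac{-3 - 7}{4} \cdot 2 \cdot 9 \left(-191\right) = \frac{1}{4} \left(-10\right) 18 \left(-191\right) = \left(- \frac{5}{2}\right) 18 \left(-191\right) = \left(-45\right) \left(-191\right) = 8595$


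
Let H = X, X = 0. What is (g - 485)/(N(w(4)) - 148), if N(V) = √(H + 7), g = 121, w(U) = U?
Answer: 53872/21897 + 364*√7/21897 ≈ 2.5042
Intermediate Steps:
H = 0
N(V) = √7 (N(V) = √(0 + 7) = √7)
(g - 485)/(N(w(4)) - 148) = (121 - 485)/(√7 - 148) = -364/(-148 + √7)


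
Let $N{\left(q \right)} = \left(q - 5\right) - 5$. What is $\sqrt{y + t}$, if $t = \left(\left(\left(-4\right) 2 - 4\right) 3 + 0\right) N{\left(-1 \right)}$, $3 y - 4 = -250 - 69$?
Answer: $\sqrt{291} \approx 17.059$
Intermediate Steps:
$N{\left(q \right)} = -10 + q$ ($N{\left(q \right)} = \left(-5 + q\right) - 5 = -10 + q$)
$y = -105$ ($y = \frac{4}{3} + \frac{-250 - 69}{3} = \frac{4}{3} + \frac{1}{3} \left(-319\right) = \frac{4}{3} - \frac{319}{3} = -105$)
$t = 396$ ($t = \left(\left(\left(-4\right) 2 - 4\right) 3 + 0\right) \left(-10 - 1\right) = \left(\left(-8 - 4\right) 3 + 0\right) \left(-11\right) = \left(\left(-12\right) 3 + 0\right) \left(-11\right) = \left(-36 + 0\right) \left(-11\right) = \left(-36\right) \left(-11\right) = 396$)
$\sqrt{y + t} = \sqrt{-105 + 396} = \sqrt{291}$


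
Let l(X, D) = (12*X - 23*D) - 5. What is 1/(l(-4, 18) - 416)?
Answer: -1/883 ≈ -0.0011325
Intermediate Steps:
l(X, D) = -5 - 23*D + 12*X (l(X, D) = (-23*D + 12*X) - 5 = -5 - 23*D + 12*X)
1/(l(-4, 18) - 416) = 1/((-5 - 23*18 + 12*(-4)) - 416) = 1/((-5 - 414 - 48) - 416) = 1/(-467 - 416) = 1/(-883) = -1/883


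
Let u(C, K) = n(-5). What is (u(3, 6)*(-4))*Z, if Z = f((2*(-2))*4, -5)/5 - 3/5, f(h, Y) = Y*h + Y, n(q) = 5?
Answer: -288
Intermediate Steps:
u(C, K) = 5
f(h, Y) = Y + Y*h
Z = 72/5 (Z = -5*(1 + (2*(-2))*4)/5 - 3/5 = -5*(1 - 4*4)*(1/5) - 3*1/5 = -5*(1 - 16)*(1/5) - 3/5 = -5*(-15)*(1/5) - 3/5 = 75*(1/5) - 3/5 = 15 - 3/5 = 72/5 ≈ 14.400)
(u(3, 6)*(-4))*Z = (5*(-4))*(72/5) = -20*72/5 = -288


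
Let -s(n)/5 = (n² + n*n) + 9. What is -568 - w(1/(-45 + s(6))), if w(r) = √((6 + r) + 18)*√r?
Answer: -568 - I*√10799/450 ≈ -568.0 - 0.23093*I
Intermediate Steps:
s(n) = -45 - 10*n² (s(n) = -5*((n² + n*n) + 9) = -5*((n² + n²) + 9) = -5*(2*n² + 9) = -5*(9 + 2*n²) = -45 - 10*n²)
w(r) = √r*√(24 + r) (w(r) = √(24 + r)*√r = √r*√(24 + r))
-568 - w(1/(-45 + s(6))) = -568 - √(1/(-45 + (-45 - 10*6²)))*√(24 + 1/(-45 + (-45 - 10*6²))) = -568 - √(1/(-45 + (-45 - 10*36)))*√(24 + 1/(-45 + (-45 - 10*36))) = -568 - √(1/(-45 + (-45 - 360)))*√(24 + 1/(-45 + (-45 - 360))) = -568 - √(1/(-45 - 405))*√(24 + 1/(-45 - 405)) = -568 - √(1/(-450))*√(24 + 1/(-450)) = -568 - √(-1/450)*√(24 - 1/450) = -568 - I*√2/30*√(10799/450) = -568 - I*√2/30*√21598/30 = -568 - I*√10799/450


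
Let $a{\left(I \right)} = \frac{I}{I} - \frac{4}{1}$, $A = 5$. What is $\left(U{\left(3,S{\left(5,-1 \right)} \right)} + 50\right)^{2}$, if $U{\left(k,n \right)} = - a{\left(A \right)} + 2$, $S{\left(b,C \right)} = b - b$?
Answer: $3025$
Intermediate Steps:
$S{\left(b,C \right)} = 0$
$a{\left(I \right)} = -3$ ($a{\left(I \right)} = 1 - 4 = -3$)
$U{\left(k,n \right)} = 5$ ($U{\left(k,n \right)} = \left(-1\right) \left(-3\right) + 2 = 3 + 2 = 5$)
$\left(U{\left(3,S{\left(5,-1 \right)} \right)} + 50\right)^{2} = \left(5 + 50\right)^{2} = 55^{2} = 3025$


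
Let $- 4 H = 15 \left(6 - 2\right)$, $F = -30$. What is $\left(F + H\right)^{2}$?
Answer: $2025$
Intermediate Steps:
$H = -15$ ($H = - \frac{15 \left(6 - 2\right)}{4} = - \frac{15 \cdot 4}{4} = \left(- \frac{1}{4}\right) 60 = -15$)
$\left(F + H\right)^{2} = \left(-30 - 15\right)^{2} = \left(-45\right)^{2} = 2025$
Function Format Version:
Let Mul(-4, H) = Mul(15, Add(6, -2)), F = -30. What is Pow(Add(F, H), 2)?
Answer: 2025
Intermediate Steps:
H = -15 (H = Mul(Rational(-1, 4), Mul(15, Add(6, -2))) = Mul(Rational(-1, 4), Mul(15, 4)) = Mul(Rational(-1, 4), 60) = -15)
Pow(Add(F, H), 2) = Pow(Add(-30, -15), 2) = Pow(-45, 2) = 2025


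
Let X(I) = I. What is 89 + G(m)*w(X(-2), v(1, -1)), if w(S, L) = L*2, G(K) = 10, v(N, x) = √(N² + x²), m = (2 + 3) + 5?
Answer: 89 + 20*√2 ≈ 117.28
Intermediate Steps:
m = 10 (m = 5 + 5 = 10)
w(S, L) = 2*L
89 + G(m)*w(X(-2), v(1, -1)) = 89 + 10*(2*√(1² + (-1)²)) = 89 + 10*(2*√(1 + 1)) = 89 + 10*(2*√2) = 89 + 20*√2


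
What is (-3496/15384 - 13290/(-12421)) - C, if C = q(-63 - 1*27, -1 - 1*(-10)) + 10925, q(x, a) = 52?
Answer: -262171915898/23885583 ≈ -10976.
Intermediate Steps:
C = 10977 (C = 52 + 10925 = 10977)
(-3496/15384 - 13290/(-12421)) - C = (-3496/15384 - 13290/(-12421)) - 1*10977 = (-3496*1/15384 - 13290*(-1/12421)) - 10977 = (-437/1923 + 13290/12421) - 10977 = 20128693/23885583 - 10977 = -262171915898/23885583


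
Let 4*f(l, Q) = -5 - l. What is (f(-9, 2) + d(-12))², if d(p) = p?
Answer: 121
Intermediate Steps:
f(l, Q) = -5/4 - l/4 (f(l, Q) = (-5 - l)/4 = -5/4 - l/4)
(f(-9, 2) + d(-12))² = ((-5/4 - ¼*(-9)) - 12)² = ((-5/4 + 9/4) - 12)² = (1 - 12)² = (-11)² = 121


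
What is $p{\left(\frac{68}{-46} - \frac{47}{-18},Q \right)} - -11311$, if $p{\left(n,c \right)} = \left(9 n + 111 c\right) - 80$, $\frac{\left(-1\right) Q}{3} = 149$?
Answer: $- \frac{1765287}{46} \approx -38376.0$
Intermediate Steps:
$Q = -447$ ($Q = \left(-3\right) 149 = -447$)
$p{\left(n,c \right)} = -80 + 9 n + 111 c$
$p{\left(\frac{68}{-46} - \frac{47}{-18},Q \right)} - -11311 = \left(-80 + 9 \left(\frac{68}{-46} - \frac{47}{-18}\right) + 111 \left(-447\right)\right) - -11311 = \left(-80 + 9 \left(68 \left(- \frac{1}{46}\right) - - \frac{47}{18}\right) - 49617\right) + 11311 = \left(-80 + 9 \left(- \frac{34}{23} + \frac{47}{18}\right) - 49617\right) + 11311 = \left(-80 + 9 \cdot \frac{469}{414} - 49617\right) + 11311 = \left(-80 + \frac{469}{46} - 49617\right) + 11311 = - \frac{2285593}{46} + 11311 = - \frac{1765287}{46}$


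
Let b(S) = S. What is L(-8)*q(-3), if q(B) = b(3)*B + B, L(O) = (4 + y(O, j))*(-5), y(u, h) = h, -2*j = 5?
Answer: 90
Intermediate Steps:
j = -5/2 (j = -½*5 = -5/2 ≈ -2.5000)
L(O) = -15/2 (L(O) = (4 - 5/2)*(-5) = (3/2)*(-5) = -15/2)
q(B) = 4*B (q(B) = 3*B + B = 4*B)
L(-8)*q(-3) = -30*(-3) = -15/2*(-12) = 90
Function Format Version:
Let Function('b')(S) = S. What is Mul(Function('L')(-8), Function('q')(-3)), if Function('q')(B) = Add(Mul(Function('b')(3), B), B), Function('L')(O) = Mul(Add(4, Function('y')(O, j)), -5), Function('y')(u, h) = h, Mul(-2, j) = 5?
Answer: 90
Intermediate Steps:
j = Rational(-5, 2) (j = Mul(Rational(-1, 2), 5) = Rational(-5, 2) ≈ -2.5000)
Function('L')(O) = Rational(-15, 2) (Function('L')(O) = Mul(Add(4, Rational(-5, 2)), -5) = Mul(Rational(3, 2), -5) = Rational(-15, 2))
Function('q')(B) = Mul(4, B) (Function('q')(B) = Add(Mul(3, B), B) = Mul(4, B))
Mul(Function('L')(-8), Function('q')(-3)) = Mul(Rational(-15, 2), Mul(4, -3)) = Mul(Rational(-15, 2), -12) = 90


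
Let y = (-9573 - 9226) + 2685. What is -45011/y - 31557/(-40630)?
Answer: 584326607/163677955 ≈ 3.5700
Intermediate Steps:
y = -16114 (y = -18799 + 2685 = -16114)
-45011/y - 31557/(-40630) = -45011/(-16114) - 31557/(-40630) = -45011*(-1/16114) - 31557*(-1/40630) = 45011/16114 + 31557/40630 = 584326607/163677955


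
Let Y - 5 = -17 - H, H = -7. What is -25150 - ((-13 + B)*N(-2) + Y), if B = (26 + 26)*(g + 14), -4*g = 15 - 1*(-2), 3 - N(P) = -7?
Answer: -30085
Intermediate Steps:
N(P) = 10 (N(P) = 3 - 1*(-7) = 3 + 7 = 10)
g = -17/4 (g = -(15 - 1*(-2))/4 = -(15 + 2)/4 = -¼*17 = -17/4 ≈ -4.2500)
B = 507 (B = (26 + 26)*(-17/4 + 14) = 52*(39/4) = 507)
Y = -5 (Y = 5 + (-17 - 1*(-7)) = 5 + (-17 + 7) = 5 - 10 = -5)
-25150 - ((-13 + B)*N(-2) + Y) = -25150 - ((-13 + 507)*10 - 5) = -25150 - (494*10 - 5) = -25150 - (4940 - 5) = -25150 - 1*4935 = -25150 - 4935 = -30085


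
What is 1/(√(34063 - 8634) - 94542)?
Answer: -94542/8938164335 - √25429/8938164335 ≈ -1.0595e-5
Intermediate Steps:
1/(√(34063 - 8634) - 94542) = 1/(√25429 - 94542) = 1/(-94542 + √25429)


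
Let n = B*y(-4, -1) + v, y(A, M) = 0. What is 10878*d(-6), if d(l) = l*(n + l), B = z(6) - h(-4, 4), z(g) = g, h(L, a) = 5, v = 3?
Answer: 195804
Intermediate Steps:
B = 1 (B = 6 - 1*5 = 6 - 5 = 1)
n = 3 (n = 1*0 + 3 = 0 + 3 = 3)
d(l) = l*(3 + l)
10878*d(-6) = 10878*(-6*(3 - 6)) = 10878*(-6*(-3)) = 10878*18 = 195804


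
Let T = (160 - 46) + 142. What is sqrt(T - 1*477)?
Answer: I*sqrt(221) ≈ 14.866*I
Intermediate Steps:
T = 256 (T = 114 + 142 = 256)
sqrt(T - 1*477) = sqrt(256 - 1*477) = sqrt(256 - 477) = sqrt(-221) = I*sqrt(221)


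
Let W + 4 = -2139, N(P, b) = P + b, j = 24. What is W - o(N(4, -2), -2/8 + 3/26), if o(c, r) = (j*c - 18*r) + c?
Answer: -57081/26 ≈ -2195.4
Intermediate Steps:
o(c, r) = -18*r + 25*c (o(c, r) = (24*c - 18*r) + c = (-18*r + 24*c) + c = -18*r + 25*c)
W = -2143 (W = -4 - 2139 = -2143)
W - o(N(4, -2), -2/8 + 3/26) = -2143 - (-18*(-2/8 + 3/26) + 25*(4 - 2)) = -2143 - (-18*(-2*1/8 + 3*(1/26)) + 25*2) = -2143 - (-18*(-1/4 + 3/26) + 50) = -2143 - (-18*(-7/52) + 50) = -2143 - (63/26 + 50) = -2143 - 1*1363/26 = -2143 - 1363/26 = -57081/26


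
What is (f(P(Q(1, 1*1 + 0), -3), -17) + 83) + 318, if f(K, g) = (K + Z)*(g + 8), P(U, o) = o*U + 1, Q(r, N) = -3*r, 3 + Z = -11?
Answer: 437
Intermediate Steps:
Z = -14 (Z = -3 - 11 = -14)
P(U, o) = 1 + U*o (P(U, o) = U*o + 1 = 1 + U*o)
f(K, g) = (-14 + K)*(8 + g) (f(K, g) = (K - 14)*(g + 8) = (-14 + K)*(8 + g))
(f(P(Q(1, 1*1 + 0), -3), -17) + 83) + 318 = ((-112 - 14*(-17) + 8*(1 - 3*1*(-3)) + (1 - 3*1*(-3))*(-17)) + 83) + 318 = ((-112 + 238 + 8*(1 - 3*(-3)) + (1 - 3*(-3))*(-17)) + 83) + 318 = ((-112 + 238 + 8*(1 + 9) + (1 + 9)*(-17)) + 83) + 318 = ((-112 + 238 + 8*10 + 10*(-17)) + 83) + 318 = ((-112 + 238 + 80 - 170) + 83) + 318 = (36 + 83) + 318 = 119 + 318 = 437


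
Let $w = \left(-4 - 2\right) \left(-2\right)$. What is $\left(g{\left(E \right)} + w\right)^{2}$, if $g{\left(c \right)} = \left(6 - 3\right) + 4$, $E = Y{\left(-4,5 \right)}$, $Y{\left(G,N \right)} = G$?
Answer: $361$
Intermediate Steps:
$E = -4$
$w = 12$ ($w = \left(-6\right) \left(-2\right) = 12$)
$g{\left(c \right)} = 7$ ($g{\left(c \right)} = \left(6 - 3\right) + 4 = 3 + 4 = 7$)
$\left(g{\left(E \right)} + w\right)^{2} = \left(7 + 12\right)^{2} = 19^{2} = 361$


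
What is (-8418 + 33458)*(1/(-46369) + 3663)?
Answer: 4253035135840/46369 ≈ 9.1721e+7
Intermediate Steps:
(-8418 + 33458)*(1/(-46369) + 3663) = 25040*(-1/46369 + 3663) = 25040*(169849646/46369) = 4253035135840/46369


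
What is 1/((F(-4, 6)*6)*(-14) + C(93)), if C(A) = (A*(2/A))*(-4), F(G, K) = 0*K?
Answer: -⅛ ≈ -0.12500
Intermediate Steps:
F(G, K) = 0
C(A) = -8 (C(A) = 2*(-4) = -8)
1/((F(-4, 6)*6)*(-14) + C(93)) = 1/((0*6)*(-14) - 8) = 1/(0*(-14) - 8) = 1/(0 - 8) = 1/(-8) = -⅛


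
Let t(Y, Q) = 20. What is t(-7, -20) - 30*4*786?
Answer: -94300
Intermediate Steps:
t(-7, -20) - 30*4*786 = 20 - 30*4*786 = 20 - 120*786 = 20 - 94320 = -94300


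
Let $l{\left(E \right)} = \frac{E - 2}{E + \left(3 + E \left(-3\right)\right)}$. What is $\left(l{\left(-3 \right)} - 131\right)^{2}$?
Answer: $\frac{1401856}{81} \approx 17307.0$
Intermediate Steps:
$l{\left(E \right)} = \frac{-2 + E}{3 - 2 E}$ ($l{\left(E \right)} = \frac{-2 + E}{E - \left(-3 + 3 E\right)} = \frac{-2 + E}{3 - 2 E}$)
$\left(l{\left(-3 \right)} - 131\right)^{2} = \left(\frac{2 - -3}{-3 + 2 \left(-3\right)} - 131\right)^{2} = \left(\frac{2 + 3}{-3 - 6} - 131\right)^{2} = \left(\frac{1}{-9} \cdot 5 - 131\right)^{2} = \left(\left(- \frac{1}{9}\right) 5 - 131\right)^{2} = \left(- \frac{5}{9} - 131\right)^{2} = \left(- \frac{1184}{9}\right)^{2} = \frac{1401856}{81}$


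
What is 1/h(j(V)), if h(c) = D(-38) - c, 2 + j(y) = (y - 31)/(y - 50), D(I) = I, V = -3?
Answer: -53/1942 ≈ -0.027291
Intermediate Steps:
j(y) = -2 + (-31 + y)/(-50 + y) (j(y) = -2 + (y - 31)/(y - 50) = -2 + (-31 + y)/(-50 + y))
h(c) = -38 - c
1/h(j(V)) = 1/(-38 - (69 - 1*(-3))/(-50 - 3)) = 1/(-38 - (69 + 3)/(-53)) = 1/(-38 - (-1)*72/53) = 1/(-38 - 1*(-72/53)) = 1/(-38 + 72/53) = 1/(-1942/53) = -53/1942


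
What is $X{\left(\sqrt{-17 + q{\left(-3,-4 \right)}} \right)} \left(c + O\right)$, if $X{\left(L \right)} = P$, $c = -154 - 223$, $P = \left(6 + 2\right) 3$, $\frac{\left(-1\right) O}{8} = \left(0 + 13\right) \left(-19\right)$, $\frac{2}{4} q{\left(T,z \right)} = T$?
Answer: $38376$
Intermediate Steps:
$q{\left(T,z \right)} = 2 T$
$O = 1976$ ($O = - 8 \left(0 + 13\right) \left(-19\right) = - 8 \cdot 13 \left(-19\right) = \left(-8\right) \left(-247\right) = 1976$)
$P = 24$ ($P = 8 \cdot 3 = 24$)
$c = -377$
$X{\left(L \right)} = 24$
$X{\left(\sqrt{-17 + q{\left(-3,-4 \right)}} \right)} \left(c + O\right) = 24 \left(-377 + 1976\right) = 24 \cdot 1599 = 38376$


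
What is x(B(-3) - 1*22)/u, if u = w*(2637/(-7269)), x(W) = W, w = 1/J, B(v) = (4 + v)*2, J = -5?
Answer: -242300/879 ≈ -275.65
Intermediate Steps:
B(v) = 8 + 2*v
w = -⅕ (w = 1/(-5) = -⅕ ≈ -0.20000)
u = 879/12115 (u = -2637/(5*(-7269)) = -2637*(-1)/(5*7269) = -⅕*(-879/2423) = 879/12115 ≈ 0.072555)
x(B(-3) - 1*22)/u = ((8 + 2*(-3)) - 1*22)/(879/12115) = ((8 - 6) - 22)*(12115/879) = (2 - 22)*(12115/879) = -20*12115/879 = -242300/879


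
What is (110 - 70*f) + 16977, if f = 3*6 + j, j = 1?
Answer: 15757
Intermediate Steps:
f = 19 (f = 3*6 + 1 = 18 + 1 = 19)
(110 - 70*f) + 16977 = (110 - 70*19) + 16977 = (110 - 1330) + 16977 = -1220 + 16977 = 15757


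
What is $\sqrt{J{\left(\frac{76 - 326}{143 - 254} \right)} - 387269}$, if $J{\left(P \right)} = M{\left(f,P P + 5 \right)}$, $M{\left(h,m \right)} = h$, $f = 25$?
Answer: $2 i \sqrt{96811} \approx 622.29 i$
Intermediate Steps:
$J{\left(P \right)} = 25$
$\sqrt{J{\left(\frac{76 - 326}{143 - 254} \right)} - 387269} = \sqrt{25 - 387269} = \sqrt{-387244} = 2 i \sqrt{96811}$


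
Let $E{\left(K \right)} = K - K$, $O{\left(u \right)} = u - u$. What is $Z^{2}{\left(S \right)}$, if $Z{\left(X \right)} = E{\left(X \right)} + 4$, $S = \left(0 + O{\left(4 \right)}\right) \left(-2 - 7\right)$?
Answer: $16$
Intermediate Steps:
$O{\left(u \right)} = 0$
$E{\left(K \right)} = 0$
$S = 0$ ($S = \left(0 + 0\right) \left(-2 - 7\right) = 0 \left(-9\right) = 0$)
$Z{\left(X \right)} = 4$ ($Z{\left(X \right)} = 0 + 4 = 4$)
$Z^{2}{\left(S \right)} = 4^{2} = 16$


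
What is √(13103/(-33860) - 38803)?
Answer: I*√11122016911595/16930 ≈ 196.99*I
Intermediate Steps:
√(13103/(-33860) - 38803) = √(13103*(-1/33860) - 38803) = √(-13103/33860 - 38803) = √(-1313882683/33860) = I*√11122016911595/16930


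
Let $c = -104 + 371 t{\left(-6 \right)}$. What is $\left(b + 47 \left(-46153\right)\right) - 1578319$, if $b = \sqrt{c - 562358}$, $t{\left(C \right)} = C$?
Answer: $-3747510 + 4 i \sqrt{35293} \approx -3.7475 \cdot 10^{6} + 751.46 i$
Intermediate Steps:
$c = -2330$ ($c = -104 + 371 \left(-6\right) = -104 - 2226 = -2330$)
$b = 4 i \sqrt{35293}$ ($b = \sqrt{-2330 - 562358} = \sqrt{-564688} = 4 i \sqrt{35293} \approx 751.46 i$)
$\left(b + 47 \left(-46153\right)\right) - 1578319 = \left(4 i \sqrt{35293} + 47 \left(-46153\right)\right) - 1578319 = \left(4 i \sqrt{35293} - 2169191\right) - 1578319 = \left(-2169191 + 4 i \sqrt{35293}\right) - 1578319 = -3747510 + 4 i \sqrt{35293}$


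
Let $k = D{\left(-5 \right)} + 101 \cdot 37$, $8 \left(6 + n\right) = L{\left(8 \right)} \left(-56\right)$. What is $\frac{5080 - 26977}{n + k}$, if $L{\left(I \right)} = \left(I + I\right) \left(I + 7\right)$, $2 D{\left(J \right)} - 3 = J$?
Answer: $- \frac{21897}{2050} \approx -10.681$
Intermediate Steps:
$D{\left(J \right)} = \frac{3}{2} + \frac{J}{2}$
$L{\left(I \right)} = 2 I \left(7 + I\right)$
$n = -1686$ ($n = -6 + \frac{2 \cdot 8 \left(7 + 8\right) \left(-56\right)}{8} = -6 + \frac{2 \cdot 8 \cdot 15 \left(-56\right)}{8} = -6 + \frac{240 \left(-56\right)}{8} = -6 + \frac{1}{8} \left(-13440\right) = -6 - 1680 = -1686$)
$k = 3736$ ($k = \left(\frac{3}{2} + \frac{1}{2} \left(-5\right)\right) + 101 \cdot 37 = \left(\frac{3}{2} - \frac{5}{2}\right) + 3737 = -1 + 3737 = 3736$)
$\frac{5080 - 26977}{n + k} = \frac{5080 - 26977}{-1686 + 3736} = - \frac{21897}{2050}$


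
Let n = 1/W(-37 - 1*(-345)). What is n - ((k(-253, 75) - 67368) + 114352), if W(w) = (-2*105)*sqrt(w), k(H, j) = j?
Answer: -47059 - sqrt(77)/32340 ≈ -47059.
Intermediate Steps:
W(w) = -210*sqrt(w)
n = -sqrt(77)/32340 (n = 1/(-210*sqrt(-37 - 1*(-345))) = 1/(-210*sqrt(-37 + 345)) = 1/(-420*sqrt(77)) = -sqrt(77)/32340 ≈ -0.00027133)
n - ((k(-253, 75) - 67368) + 114352) = -sqrt(77)/32340 - ((75 - 67368) + 114352) = -sqrt(77)/32340 - (-67293 + 114352) = -sqrt(77)/32340 - 1*47059 = -sqrt(77)/32340 - 47059 = -47059 - sqrt(77)/32340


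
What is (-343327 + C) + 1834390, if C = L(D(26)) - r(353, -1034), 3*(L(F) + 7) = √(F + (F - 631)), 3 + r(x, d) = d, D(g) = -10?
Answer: 1492093 + I*√651/3 ≈ 1.4921e+6 + 8.5049*I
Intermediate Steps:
r(x, d) = -3 + d
L(F) = -7 + √(-631 + 2*F)/3 (L(F) = -7 + √(F + (F - 631))/3 = -7 + √(F + (-631 + F))/3 = -7 + √(-631 + 2*F)/3)
C = 1030 + I*√651/3 (C = (-7 + √(-631 + 2*(-10))/3) - (-3 - 1034) = (-7 + √(-631 - 20)/3) - 1*(-1037) = (-7 + √(-651)/3) + 1037 = (-7 + (I*√651)/3) + 1037 = (-7 + I*√651/3) + 1037 = 1030 + I*√651/3 ≈ 1030.0 + 8.5049*I)
(-343327 + C) + 1834390 = (-343327 + (1030 + I*√651/3)) + 1834390 = (-342297 + I*√651/3) + 1834390 = 1492093 + I*√651/3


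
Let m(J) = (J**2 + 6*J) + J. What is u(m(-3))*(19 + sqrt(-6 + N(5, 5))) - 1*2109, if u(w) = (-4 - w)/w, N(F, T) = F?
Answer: -6365/3 - 2*I/3 ≈ -2121.7 - 0.66667*I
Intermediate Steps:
m(J) = J**2 + 7*J
u(w) = (-4 - w)/w
u(m(-3))*(19 + sqrt(-6 + N(5, 5))) - 1*2109 = ((-4 - (-3)*(7 - 3))/((-3*(7 - 3))))*(19 + sqrt(-6 + 5)) - 1*2109 = ((-4 - (-3)*4)/((-3*4)))*(19 + sqrt(-1)) - 2109 = ((-4 - 1*(-12))/(-12))*(19 + I) - 2109 = (-(-4 + 12)/12)*(19 + I) - 2109 = (-1/12*8)*(19 + I) - 2109 = -2*(19 + I)/3 - 2109 = (-38/3 - 2*I/3) - 2109 = -6365/3 - 2*I/3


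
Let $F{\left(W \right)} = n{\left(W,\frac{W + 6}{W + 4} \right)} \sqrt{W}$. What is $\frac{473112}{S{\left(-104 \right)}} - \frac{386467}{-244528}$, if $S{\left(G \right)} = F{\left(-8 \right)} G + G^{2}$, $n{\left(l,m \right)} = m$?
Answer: $\frac{6659440619}{146961328} + \frac{6571 i \sqrt{2}}{15626} \approx 45.314 + 0.5947 i$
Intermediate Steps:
$F{\left(W \right)} = \frac{\sqrt{W} \left(6 + W\right)}{4 + W}$ ($F{\left(W \right)} = \frac{W + 6}{W + 4} \sqrt{W} = \frac{6 + W}{4 + W} \sqrt{W} = \frac{\sqrt{W} \left(6 + W\right)}{4 + W}$)
$S{\left(G \right)} = G^{2} + i G \sqrt{2}$ ($S{\left(G \right)} = \frac{\sqrt{-8} \left(6 - 8\right)}{4 - 8} G + G^{2} = 2 i \sqrt{2} \frac{1}{-4} \left(-2\right) G + G^{2} = 2 i \sqrt{2} \left(- \frac{1}{4}\right) \left(-2\right) G + G^{2} = i \sqrt{2} G + G^{2} = i G \sqrt{2} + G^{2} = G^{2} + i G \sqrt{2}$)
$\frac{473112}{S{\left(-104 \right)}} - \frac{386467}{-244528} = \frac{473112}{\left(-104\right) \left(-104 + i \sqrt{2}\right)} - \frac{386467}{-244528} = \frac{473112}{10816 - 104 i \sqrt{2}} - - \frac{386467}{244528} = \frac{473112}{10816 - 104 i \sqrt{2}} + \frac{386467}{244528} = \frac{386467}{244528} + \frac{473112}{10816 - 104 i \sqrt{2}}$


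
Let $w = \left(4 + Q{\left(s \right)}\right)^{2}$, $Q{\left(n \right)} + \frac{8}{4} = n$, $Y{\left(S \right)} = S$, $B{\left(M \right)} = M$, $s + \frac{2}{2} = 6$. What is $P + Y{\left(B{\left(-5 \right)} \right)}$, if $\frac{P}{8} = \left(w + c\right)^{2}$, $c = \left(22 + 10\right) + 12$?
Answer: $69187$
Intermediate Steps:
$s = 5$ ($s = -1 + 6 = 5$)
$Q{\left(n \right)} = -2 + n$
$c = 44$ ($c = 32 + 12 = 44$)
$w = 49$ ($w = \left(4 + \left(-2 + 5\right)\right)^{2} = \left(4 + 3\right)^{2} = 7^{2} = 49$)
$P = 69192$ ($P = 8 \left(49 + 44\right)^{2} = 8 \cdot 93^{2} = 8 \cdot 8649 = 69192$)
$P + Y{\left(B{\left(-5 \right)} \right)} = 69192 - 5 = 69187$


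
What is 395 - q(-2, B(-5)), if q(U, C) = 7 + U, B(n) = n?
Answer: 390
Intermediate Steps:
395 - q(-2, B(-5)) = 395 - (7 - 2) = 395 - 1*5 = 395 - 5 = 390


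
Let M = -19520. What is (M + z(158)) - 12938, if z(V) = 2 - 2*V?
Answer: -32772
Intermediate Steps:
(M + z(158)) - 12938 = (-19520 + (2 - 2*158)) - 12938 = (-19520 + (2 - 316)) - 12938 = (-19520 - 314) - 12938 = -19834 - 12938 = -32772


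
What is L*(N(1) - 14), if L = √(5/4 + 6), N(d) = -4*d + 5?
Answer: -13*√29/2 ≈ -35.004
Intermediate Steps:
N(d) = 5 - 4*d
L = √29/2 (L = √(5*(¼) + 6) = √(5/4 + 6) = √(29/4) = √29/2 ≈ 2.6926)
L*(N(1) - 14) = (√29/2)*((5 - 4*1) - 14) = (√29/2)*((5 - 4) - 14) = (√29/2)*(1 - 14) = (√29/2)*(-13) = -13*√29/2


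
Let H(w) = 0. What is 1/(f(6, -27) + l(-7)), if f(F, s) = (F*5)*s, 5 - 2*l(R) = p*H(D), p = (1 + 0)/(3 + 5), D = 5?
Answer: -2/1615 ≈ -0.0012384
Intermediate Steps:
p = 1/8 ≈ 0.12500
l(R) = 5/2 (l(R) = 5/2 - 0/16 = 5/2 - 1/2*0 = 5/2 + 0 = 5/2)
f(F, s) = 5*F*s (f(F, s) = (5*F)*s = 5*F*s)
1/(f(6, -27) + l(-7)) = 1/(5*6*(-27) + 5/2) = 1/(-810 + 5/2) = 1/(-1615/2) = -2/1615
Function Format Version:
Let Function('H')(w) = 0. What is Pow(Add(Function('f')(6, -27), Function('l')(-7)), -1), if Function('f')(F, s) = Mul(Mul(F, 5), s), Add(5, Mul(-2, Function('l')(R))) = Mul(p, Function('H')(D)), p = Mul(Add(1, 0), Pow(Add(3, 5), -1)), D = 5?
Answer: Rational(-2, 1615) ≈ -0.0012384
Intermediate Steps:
p = Rational(1, 8) (p = Mul(1, Pow(8, -1)) = Mul(1, Rational(1, 8)) = Rational(1, 8) ≈ 0.12500)
Function('l')(R) = Rational(5, 2) (Function('l')(R) = Add(Rational(5, 2), Mul(Rational(-1, 2), Mul(Rational(1, 8), 0))) = Add(Rational(5, 2), Mul(Rational(-1, 2), 0)) = Add(Rational(5, 2), 0) = Rational(5, 2))
Function('f')(F, s) = Mul(5, F, s) (Function('f')(F, s) = Mul(Mul(5, F), s) = Mul(5, F, s))
Pow(Add(Function('f')(6, -27), Function('l')(-7)), -1) = Pow(Add(Mul(5, 6, -27), Rational(5, 2)), -1) = Pow(Add(-810, Rational(5, 2)), -1) = Pow(Rational(-1615, 2), -1) = Rational(-2, 1615)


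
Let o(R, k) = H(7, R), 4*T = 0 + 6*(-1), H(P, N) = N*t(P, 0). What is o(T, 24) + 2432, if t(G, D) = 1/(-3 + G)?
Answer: 19453/8 ≈ 2431.6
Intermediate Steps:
H(P, N) = N/(-3 + P)
T = -3/2 (T = (0 + 6*(-1))/4 = (0 - 6)/4 = (¼)*(-6) = -3/2 ≈ -1.5000)
o(R, k) = R/4 (o(R, k) = R/(-3 + 7) = R/4)
o(T, 24) + 2432 = (¼)*(-3/2) + 2432 = -3/8 + 2432 = 19453/8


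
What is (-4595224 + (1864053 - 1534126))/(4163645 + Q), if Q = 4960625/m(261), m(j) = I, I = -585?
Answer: -499039749/486154340 ≈ -1.0265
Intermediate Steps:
m(j) = -585
Q = -992125/117 (Q = 4960625/(-585) = 4960625*(-1/585) = -992125/117 ≈ -8479.7)
(-4595224 + (1864053 - 1534126))/(4163645 + Q) = (-4595224 + (1864053 - 1534126))/(4163645 - 992125/117) = (-4595224 + 329927)/(486154340/117) = -4265297*117/486154340 = -499039749/486154340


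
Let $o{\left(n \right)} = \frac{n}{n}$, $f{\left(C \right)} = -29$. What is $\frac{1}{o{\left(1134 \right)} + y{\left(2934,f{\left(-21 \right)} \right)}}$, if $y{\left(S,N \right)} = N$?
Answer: $- \frac{1}{28} \approx -0.035714$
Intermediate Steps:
$o{\left(n \right)} = 1$
$\frac{1}{o{\left(1134 \right)} + y{\left(2934,f{\left(-21 \right)} \right)}} = \frac{1}{1 - 29} = \frac{1}{-28} = - \frac{1}{28}$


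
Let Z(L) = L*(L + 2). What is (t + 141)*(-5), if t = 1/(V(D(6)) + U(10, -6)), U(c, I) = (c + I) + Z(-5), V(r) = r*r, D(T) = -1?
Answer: -2821/4 ≈ -705.25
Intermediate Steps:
Z(L) = L*(2 + L)
V(r) = r²
U(c, I) = 15 + I + c (U(c, I) = (c + I) - 5*(2 - 5) = (I + c) - 5*(-3) = (I + c) + 15 = 15 + I + c)
t = 1/20 (t = 1/((-1)² + (15 - 6 + 10)) = 1/(1 + 19) = 1/20 ≈ 0.050000)
(t + 141)*(-5) = (1/20 + 141)*(-5) = (2821/20)*(-5) = -2821/4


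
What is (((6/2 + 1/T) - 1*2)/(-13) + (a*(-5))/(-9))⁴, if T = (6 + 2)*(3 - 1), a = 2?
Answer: 13788812262241/12280707219456 ≈ 1.1228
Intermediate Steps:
T = 16 (T = 8*2 = 16)
(((6/2 + 1/T) - 1*2)/(-13) + (a*(-5))/(-9))⁴ = (((6/2 + 1/16) - 1*2)/(-13) + (2*(-5))/(-9))⁴ = (((6*(½) + 1*(1/16)) - 2)*(-1/13) - 10*(-⅑))⁴ = (((3 + 1/16) - 2)*(-1/13) + 10/9)⁴ = ((49/16 - 2)*(-1/13) + 10/9)⁴ = ((17/16)*(-1/13) + 10/9)⁴ = (-17/208 + 10/9)⁴ = (1927/1872)⁴ = 13788812262241/12280707219456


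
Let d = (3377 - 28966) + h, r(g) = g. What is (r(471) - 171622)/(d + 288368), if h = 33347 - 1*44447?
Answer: -171151/251679 ≈ -0.68004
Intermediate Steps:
h = -11100 (h = 33347 - 44447 = -11100)
d = -36689 (d = (3377 - 28966) - 11100 = -25589 - 11100 = -36689)
(r(471) - 171622)/(d + 288368) = (471 - 171622)/(-36689 + 288368) = -171151/251679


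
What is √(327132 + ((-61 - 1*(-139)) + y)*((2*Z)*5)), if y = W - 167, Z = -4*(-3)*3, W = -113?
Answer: 6*√7067 ≈ 504.39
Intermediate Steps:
Z = 36 (Z = 12*3 = 36)
y = -280 (y = -113 - 167 = -280)
√(327132 + ((-61 - 1*(-139)) + y)*((2*Z)*5)) = √(327132 + ((-61 - 1*(-139)) - 280)*((2*36)*5)) = √(327132 + ((-61 + 139) - 280)*(72*5)) = √(327132 + (78 - 280)*360) = √(327132 - 202*360) = √(327132 - 72720) = √254412 = 6*√7067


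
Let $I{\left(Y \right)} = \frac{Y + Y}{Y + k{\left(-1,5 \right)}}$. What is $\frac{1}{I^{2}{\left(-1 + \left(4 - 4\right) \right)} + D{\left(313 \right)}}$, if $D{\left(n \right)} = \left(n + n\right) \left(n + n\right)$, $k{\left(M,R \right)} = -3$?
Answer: $\frac{4}{1567505} \approx 2.5518 \cdot 10^{-6}$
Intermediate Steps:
$I{\left(Y \right)} = \frac{2 Y}{-3 + Y}$ ($I{\left(Y \right)} = \frac{Y + Y}{Y - 3} = \frac{2 Y}{-3 + Y}$)
$D{\left(n \right)} = 4 n^{2}$ ($D{\left(n \right)} = 2 n 2 n = 4 n^{2}$)
$\frac{1}{I^{2}{\left(-1 + \left(4 - 4\right) \right)} + D{\left(313 \right)}} = \frac{1}{\left(\frac{2 \left(-1 + \left(4 - 4\right)\right)}{-3 + \left(-1 + \left(4 - 4\right)\right)}\right)^{2} + 4 \cdot 313^{2}} = \frac{1}{\left(\frac{2 \left(-1 + \left(4 - 4\right)\right)}{-3 + \left(-1 + \left(4 - 4\right)\right)}\right)^{2} + 4 \cdot 97969} = \frac{1}{\left(\frac{2 \left(-1 + 0\right)}{-3 + \left(-1 + 0\right)}\right)^{2} + 391876} = \frac{1}{\left(2 \left(-1\right) \frac{1}{-3 - 1}\right)^{2} + 391876} = \frac{1}{\left(2 \left(-1\right) \frac{1}{-4}\right)^{2} + 391876} = \frac{1}{\left(2 \left(-1\right) \left(- \frac{1}{4}\right)\right)^{2} + 391876} = \frac{1}{\left(\frac{1}{2}\right)^{2} + 391876} = \frac{1}{\frac{1}{4} + 391876} = \frac{1}{\frac{1567505}{4}} = \frac{4}{1567505}$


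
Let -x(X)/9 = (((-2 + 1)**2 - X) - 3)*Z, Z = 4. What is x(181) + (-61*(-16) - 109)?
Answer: 7455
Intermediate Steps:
x(X) = 72 + 36*X (x(X) = -9*(((-2 + 1)**2 - X) - 3)*4 = -9*(((-1)**2 - X) - 3)*4 = -9*((1 - X) - 3)*4 = -9*(-2 - X)*4 = -9*(-8 - 4*X) = 72 + 36*X)
x(181) + (-61*(-16) - 109) = (72 + 36*181) + (-61*(-16) - 109) = (72 + 6516) + (976 - 109) = 6588 + 867 = 7455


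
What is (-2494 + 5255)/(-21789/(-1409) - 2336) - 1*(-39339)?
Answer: 128620281016/3269635 ≈ 39338.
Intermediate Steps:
(-2494 + 5255)/(-21789/(-1409) - 2336) - 1*(-39339) = 2761/(-21789*(-1/1409) - 2336) + 39339 = 2761/(21789/1409 - 2336) + 39339 = 2761/(-3269635/1409) + 39339 = 2761*(-1409/3269635) + 39339 = -3890249/3269635 + 39339 = 128620281016/3269635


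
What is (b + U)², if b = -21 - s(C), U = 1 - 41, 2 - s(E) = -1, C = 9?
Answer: 4096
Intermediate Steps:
s(E) = 3 (s(E) = 2 - 1*(-1) = 2 + 1 = 3)
U = -40
b = -24 (b = -21 - 1*3 = -21 - 3 = -24)
(b + U)² = (-24 - 40)² = (-64)² = 4096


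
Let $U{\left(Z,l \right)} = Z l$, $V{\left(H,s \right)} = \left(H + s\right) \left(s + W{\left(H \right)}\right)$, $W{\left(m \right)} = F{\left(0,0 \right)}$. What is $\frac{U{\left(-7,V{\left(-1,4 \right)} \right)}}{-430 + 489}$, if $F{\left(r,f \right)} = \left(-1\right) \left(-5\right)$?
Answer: $- \frac{189}{59} \approx -3.2034$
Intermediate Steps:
$F{\left(r,f \right)} = 5$
$W{\left(m \right)} = 5$
$V{\left(H,s \right)} = \left(5 + s\right) \left(H + s\right)$ ($V{\left(H,s \right)} = \left(H + s\right) \left(s + 5\right) = \left(H + s\right) \left(5 + s\right) = \left(5 + s\right) \left(H + s\right)$)
$\frac{U{\left(-7,V{\left(-1,4 \right)} \right)}}{-430 + 489} = \frac{\left(-7\right) \left(4^{2} + 5 \left(-1\right) + 5 \cdot 4 - 4\right)}{-430 + 489} = \frac{\left(-7\right) \left(16 - 5 + 20 - 4\right)}{59} = \left(-7\right) 27 \cdot \frac{1}{59} = \left(-189\right) \frac{1}{59} = - \frac{189}{59}$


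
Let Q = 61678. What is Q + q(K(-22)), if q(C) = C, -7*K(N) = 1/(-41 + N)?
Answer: 27199999/441 ≈ 61678.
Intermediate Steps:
K(N) = -1/(7*(-41 + N))
Q + q(K(-22)) = 61678 - 1/(-287 + 7*(-22)) = 61678 - 1/(-287 - 154) = 61678 - 1/(-441) = 61678 - 1*(-1/441) = 61678 + 1/441 = 27199999/441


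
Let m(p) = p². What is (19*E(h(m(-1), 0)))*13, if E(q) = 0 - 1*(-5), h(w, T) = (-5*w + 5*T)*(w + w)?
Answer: 1235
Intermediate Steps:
h(w, T) = 2*w*(-5*w + 5*T) (h(w, T) = (-5*w + 5*T)*(2*w) = 2*w*(-5*w + 5*T))
E(q) = 5 (E(q) = 0 + 5 = 5)
(19*E(h(m(-1), 0)))*13 = (19*5)*13 = 95*13 = 1235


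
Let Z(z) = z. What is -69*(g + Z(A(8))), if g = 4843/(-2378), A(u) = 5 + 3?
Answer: -33741/82 ≈ -411.48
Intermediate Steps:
A(u) = 8
g = -167/82 (g = 4843*(-1/2378) = -167/82 ≈ -2.0366)
-69*(g + Z(A(8))) = -69*(-167/82 + 8) = -69*489/82 = -33741/82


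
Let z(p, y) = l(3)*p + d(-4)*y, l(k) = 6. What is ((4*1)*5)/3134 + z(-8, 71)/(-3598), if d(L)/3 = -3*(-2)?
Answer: -945715/2819033 ≈ -0.33547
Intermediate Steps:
d(L) = 18 (d(L) = 3*(-3*(-2)) = 3*6 = 18)
z(p, y) = 6*p + 18*y
((4*1)*5)/3134 + z(-8, 71)/(-3598) = ((4*1)*5)/3134 + (6*(-8) + 18*71)/(-3598) = (4*5)*(1/3134) + (-48 + 1278)*(-1/3598) = 20*(1/3134) + 1230*(-1/3598) = 10/1567 - 615/1799 = -945715/2819033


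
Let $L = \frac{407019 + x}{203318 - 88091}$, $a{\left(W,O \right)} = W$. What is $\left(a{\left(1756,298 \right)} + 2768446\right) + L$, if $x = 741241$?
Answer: $\frac{319203214114}{115227} \approx 2.7702 \cdot 10^{6}$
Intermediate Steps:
$L = \frac{1148260}{115227}$ ($L = \frac{407019 + 741241}{203318 - 88091} = \frac{1148260}{115227} \approx 9.9652$)
$\left(a{\left(1756,298 \right)} + 2768446\right) + L = \left(1756 + 2768446\right) + \frac{1148260}{115227} = 2770202 + \frac{1148260}{115227} = \frac{319203214114}{115227}$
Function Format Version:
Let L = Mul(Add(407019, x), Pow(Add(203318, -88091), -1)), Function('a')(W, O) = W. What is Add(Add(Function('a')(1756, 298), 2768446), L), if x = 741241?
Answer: Rational(319203214114, 115227) ≈ 2.7702e+6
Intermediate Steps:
L = Rational(1148260, 115227) (L = Mul(Add(407019, 741241), Pow(Add(203318, -88091), -1)) = Mul(1148260, Pow(115227, -1)) = Mul(1148260, Rational(1, 115227)) = Rational(1148260, 115227) ≈ 9.9652)
Add(Add(Function('a')(1756, 298), 2768446), L) = Add(Add(1756, 2768446), Rational(1148260, 115227)) = Add(2770202, Rational(1148260, 115227)) = Rational(319203214114, 115227)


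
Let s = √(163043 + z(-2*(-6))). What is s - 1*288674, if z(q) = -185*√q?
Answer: -288674 + √(163043 - 370*√3) ≈ -2.8827e+5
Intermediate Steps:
s = √(163043 - 370*√3) (s = √(163043 - 185*2*√3) = √(163043 - 370*√3) ≈ 402.99)
s - 1*288674 = √(163043 - 370*√3) - 1*288674 = √(163043 - 370*√3) - 288674 = -288674 + √(163043 - 370*√3)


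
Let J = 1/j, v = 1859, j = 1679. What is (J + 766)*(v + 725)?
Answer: 3323321160/1679 ≈ 1.9793e+6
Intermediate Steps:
J = 1/1679 ≈ 0.00059559
(J + 766)*(v + 725) = (1/1679 + 766)*(1859 + 725) = (1286115/1679)*2584 = 3323321160/1679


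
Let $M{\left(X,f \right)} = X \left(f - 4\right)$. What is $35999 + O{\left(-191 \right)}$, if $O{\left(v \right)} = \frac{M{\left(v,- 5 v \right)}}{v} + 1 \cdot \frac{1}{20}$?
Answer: $\frac{739001}{20} \approx 36950.0$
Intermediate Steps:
$M{\left(X,f \right)} = X \left(-4 + f\right)$
$O{\left(v \right)} = - \frac{79}{20} - 5 v$ ($O{\left(v \right)} = \frac{v \left(-4 - 5 v\right)}{v} + 1 \cdot \frac{1}{20} = \left(-4 - 5 v\right) + 1 \cdot \frac{1}{20} = \left(-4 - 5 v\right) + \frac{1}{20} = - \frac{79}{20} - 5 v$)
$35999 + O{\left(-191 \right)} = 35999 - - \frac{19021}{20} = 35999 + \left(- \frac{79}{20} + 955\right) = 35999 + \frac{19021}{20} = \frac{739001}{20}$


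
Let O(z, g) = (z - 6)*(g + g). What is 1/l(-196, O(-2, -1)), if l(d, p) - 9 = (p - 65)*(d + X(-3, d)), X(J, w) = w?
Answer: 1/19217 ≈ 5.2037e-5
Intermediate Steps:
O(z, g) = 2*g*(-6 + z) (O(z, g) = (-6 + z)*(2*g) = 2*g*(-6 + z))
l(d, p) = 9 + 2*d*(-65 + p) (l(d, p) = 9 + (p - 65)*(d + d) = 9 + (-65 + p)*(2*d) = 9 + 2*d*(-65 + p))
1/l(-196, O(-2, -1)) = 1/(9 - 130*(-196) + 2*(-196)*(2*(-1)*(-6 - 2))) = 1/(9 + 25480 + 2*(-196)*(2*(-1)*(-8))) = 1/(9 + 25480 + 2*(-196)*16) = 1/(9 + 25480 - 6272) = 1/19217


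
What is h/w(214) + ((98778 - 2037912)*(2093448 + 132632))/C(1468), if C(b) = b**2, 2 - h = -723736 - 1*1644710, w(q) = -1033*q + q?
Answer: -3723954958079552/1859112267 ≈ -2.0031e+6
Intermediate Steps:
w(q) = -1032*q
h = 2368448 (h = 2 - (-723736 - 1*1644710) = 2 - (-723736 - 1644710) = 2 - 1*(-2368446) = 2 + 2368446 = 2368448)
h/w(214) + ((98778 - 2037912)*(2093448 + 132632))/C(1468) = 2368448/((-1032*214)) + ((98778 - 2037912)*(2093448 + 132632))/(1468**2) = 2368448/(-220848) - 1939134*2226080/2155024 = 2368448*(-1/220848) - 4316667414720*1/2155024 = -148028/13803 - 269791713420/134689 = -3723954958079552/1859112267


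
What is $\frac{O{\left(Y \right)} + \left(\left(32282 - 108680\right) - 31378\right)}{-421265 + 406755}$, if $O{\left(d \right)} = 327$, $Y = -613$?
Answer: $\frac{107449}{14510} \approx 7.4052$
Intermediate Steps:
$\frac{O{\left(Y \right)} + \left(\left(32282 - 108680\right) - 31378\right)}{-421265 + 406755} = \frac{327 + \left(\left(32282 - 108680\right) - 31378\right)}{-421265 + 406755} = \frac{327 - 107776}{-14510} = \left(327 - 107776\right) \left(- \frac{1}{14510}\right) = \left(-107449\right) \left(- \frac{1}{14510}\right) = \frac{107449}{14510}$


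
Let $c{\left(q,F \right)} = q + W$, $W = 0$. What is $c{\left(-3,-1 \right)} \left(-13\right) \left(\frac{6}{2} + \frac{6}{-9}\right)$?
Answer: $91$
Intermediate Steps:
$c{\left(q,F \right)} = q$ ($c{\left(q,F \right)} = q + 0 = q$)
$c{\left(-3,-1 \right)} \left(-13\right) \left(\frac{6}{2} + \frac{6}{-9}\right) = \left(-3\right) \left(-13\right) \left(\frac{6}{2} + \frac{6}{-9}\right) = 39 \left(6 \cdot \frac{1}{2} + 6 \left(- \frac{1}{9}\right)\right) = 39 \left(3 - \frac{2}{3}\right) = 39 \cdot \frac{7}{3} = 91$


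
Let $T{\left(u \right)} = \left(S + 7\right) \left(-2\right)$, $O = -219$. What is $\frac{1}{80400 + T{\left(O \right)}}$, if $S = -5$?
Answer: $\frac{1}{80396} \approx 1.2438 \cdot 10^{-5}$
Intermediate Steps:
$T{\left(u \right)} = -4$ ($T{\left(u \right)} = \left(-5 + 7\right) \left(-2\right) = 2 \left(-2\right) = -4$)
$\frac{1}{80400 + T{\left(O \right)}} = \frac{1}{80400 - 4} = \frac{1}{80396}$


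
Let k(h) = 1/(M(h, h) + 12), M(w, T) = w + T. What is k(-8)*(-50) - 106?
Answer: -187/2 ≈ -93.500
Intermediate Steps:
M(w, T) = T + w
k(h) = 1/(12 + 2*h) (k(h) = 1/((h + h) + 12) = 1/(2*h + 12) = 1/(12 + 2*h))
k(-8)*(-50) - 106 = (1/(2*(6 - 8)))*(-50) - 106 = ((1/2)/(-2))*(-50) - 106 = ((1/2)*(-1/2))*(-50) - 106 = -1/4*(-50) - 106 = 25/2 - 106 = -187/2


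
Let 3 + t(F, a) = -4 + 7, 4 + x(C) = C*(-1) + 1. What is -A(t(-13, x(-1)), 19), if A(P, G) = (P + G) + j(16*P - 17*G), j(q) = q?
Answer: 304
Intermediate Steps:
x(C) = -3 - C (x(C) = -4 + (C*(-1) + 1) = -4 + (-C + 1) = -4 + (1 - C) = -3 - C)
t(F, a) = 0 (t(F, a) = -3 + (-4 + 7) = -3 + 3 = 0)
A(P, G) = -16*G + 17*P (A(P, G) = (P + G) + (16*P - 17*G) = (G + P) + (-17*G + 16*P) = -16*G + 17*P)
-A(t(-13, x(-1)), 19) = -(-16*19 + 17*0) = -(-304 + 0) = -1*(-304) = 304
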